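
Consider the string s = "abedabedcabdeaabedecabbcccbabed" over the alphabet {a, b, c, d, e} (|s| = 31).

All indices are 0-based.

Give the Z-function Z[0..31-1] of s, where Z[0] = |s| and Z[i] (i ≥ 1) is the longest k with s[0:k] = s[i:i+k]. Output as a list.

[31, 0, 0, 0, 4, 0, 0, 0, 0, 2, 0, 0, 0, 1, 4, 0, 0, 0, 0, 0, 2, 0, 0, 0, 0, 0, 0, 4, 0, 0, 0]

Z[0]=31
i=1: i≥r, start 0; Z[1]=0
i=2: i≥r, start 0; Z[2]=0
i=3: i≥r, start 0; Z[3]=0
i=4: i≥r, start 0; Z[4]=4 scan→box=[4,8)
i=5: min(r-i=3, Z[1]=0)=0; Z[5]=0
i=6: min(r-i=2, Z[2]=0)=0; Z[6]=0
i=7: min(r-i=1, Z[3]=0)=0; Z[7]=0
i=8: i≥r, start 0; Z[8]=0
i=9: i≥r, start 0; Z[9]=2 scan→box=[9,11)
i=10: min(r-i=1, Z[1]=0)=0; Z[10]=0
i=11: i≥r, start 0; Z[11]=0
i=12: i≥r, start 0; Z[12]=0
i=13: i≥r, start 0; Z[13]=1 scan→box=[13,14)
i=14: i≥r, start 0; Z[14]=4 scan→box=[14,18)
i=15: min(r-i=3, Z[1]=0)=0; Z[15]=0
i=16: min(r-i=2, Z[2]=0)=0; Z[16]=0
i=17: min(r-i=1, Z[3]=0)=0; Z[17]=0
i=18: i≥r, start 0; Z[18]=0
i=19: i≥r, start 0; Z[19]=0
i=20: i≥r, start 0; Z[20]=2 scan→box=[20,22)
i=21: min(r-i=1, Z[1]=0)=0; Z[21]=0
i=22: i≥r, start 0; Z[22]=0
i=23: i≥r, start 0; Z[23]=0
i=24: i≥r, start 0; Z[24]=0
i=25: i≥r, start 0; Z[25]=0
i=26: i≥r, start 0; Z[26]=0
i=27: i≥r, start 0; Z[27]=4 scan→box=[27,31)
i=28: min(r-i=3, Z[1]=0)=0; Z[28]=0
i=29: min(r-i=2, Z[2]=0)=0; Z[29]=0
i=30: min(r-i=1, Z[3]=0)=0; Z[30]=0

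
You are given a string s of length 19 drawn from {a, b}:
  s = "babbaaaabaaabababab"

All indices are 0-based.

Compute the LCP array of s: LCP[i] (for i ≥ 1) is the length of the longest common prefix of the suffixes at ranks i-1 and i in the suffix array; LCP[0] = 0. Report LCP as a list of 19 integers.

[0, 3, 5, 2, 4, 1, 2, 3, 4, 6, 2, 0, 1, 4, 2, 3, 5, 3, 1]

rank | idx | suffix
   0 |   4 | aaaabaaabababab
   1 |   5 | aaabaaabababab
   2 |   9 | aaabababab
   3 |   6 | aabaaabababab
   4 |  10 | aabababab
   5 |  17 | ab
   6 |   7 | abaaabababab
   7 |  15 | abab
   8 |  13 | ababab
   9 |  11 | abababab
  10 |   1 | abbaaaabaaabababab
  11 |  18 | b
  12 |   3 | baaaabaaabababab
  13 |   8 | baaabababab
  14 |  16 | bab
  15 |  14 | babab
  16 |  12 | bababab
  17 |   0 | babbaaaabaaabababab
  18 |   2 | bbaaaabaaabababab

SA = [4, 5, 9, 6, 10, 17, 7, 15, 13, 11, 1, 18, 3, 8, 16, 14, 12, 0, 2]
rank  pair      lcp
   1  s[4:],s[5:]  3  'aaa'
   2  s[5:],s[9:]  5  'aaaba'
   3  s[9:],s[6:]  2  'aa'
   4  s[6:],s[10:]  4  'aaba'
   5  s[10:],s[17:]  1  'a'
   6  s[17:],s[7:]  2  'ab'
   7  s[7:],s[15:]  3  'aba'
   8  s[15:],s[13:]  4  'abab'
   9  s[13:],s[11:]  6  'ababab'
  10  s[11:],s[1:]  2  'ab'
  11  s[1:],s[18:]  0  ''
  12  s[18:],s[3:]  1  'b'
  13  s[3:],s[8:]  4  'baaa'
  14  s[8:],s[16:]  2  'ba'
  15  s[16:],s[14:]  3  'bab'
  16  s[14:],s[12:]  5  'babab'
  17  s[12:],s[0:]  3  'bab'
  18  s[0:],s[2:]  1  'b'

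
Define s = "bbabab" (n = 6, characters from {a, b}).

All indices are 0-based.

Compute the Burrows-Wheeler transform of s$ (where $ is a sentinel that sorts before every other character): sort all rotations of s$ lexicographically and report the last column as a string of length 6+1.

rank  rotation last
    0  $bbabab  b
    1  ab$bbab  b
    2  abab$bb  b
    3  b$bbaba  a
    4  bab$bba  a
    5  babab$b  b
    6  bbabab$  $

bbbaab$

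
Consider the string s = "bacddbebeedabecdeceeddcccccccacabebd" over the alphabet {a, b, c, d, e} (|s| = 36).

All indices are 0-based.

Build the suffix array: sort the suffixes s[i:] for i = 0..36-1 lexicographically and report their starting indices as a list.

rank | idx | suffix
   0 |  31 | abebd
   1 |  11 | abecdeceeddcccccccacabebd
   2 |  29 | acabebd
   3 |   1 | acddbebeedabecdeceeddcccccccacabebd
   4 |   0 | bacddbebeedabecdeceeddcccccccacabebd
   5 |  34 | bd
   6 |  32 | bebd
   7 |   5 | bebeedabecdeceeddcccccccacabebd
   8 |  12 | becdeceeddcccccccacabebd
   9 |   7 | beedabecdeceeddcccccccacabebd
  10 |  30 | cabebd
  11 |  28 | cacabebd
  12 |  27 | ccacabebd
  13 |  26 | cccacabebd
  14 |  25 | ccccacabebd
  15 |  24 | cccccacabebd
  16 |  23 | ccccccacabebd
  17 |  22 | cccccccacabebd
  18 |   2 | cddbebeedabecdeceeddcccccccacabebd
  19 |  14 | cdeceeddcccccccacabebd
  20 |  17 | ceeddcccccccacabebd
  21 |  35 | d
  22 |  10 | dabecdeceeddcccccccacabebd
  23 |   4 | dbebeedabecdeceeddcccccccacabebd
  24 |  21 | dcccccccacabebd
  25 |   3 | ddbebeedabecdeceeddcccccccacabebd
  26 |  20 | ddcccccccacabebd
  27 |  15 | deceeddcccccccacabebd
  28 |  33 | ebd
  29 |   6 | ebeedabecdeceeddcccccccacabebd
  30 |  13 | ecdeceeddcccccccacabebd
  31 |  16 | eceeddcccccccacabebd
  32 |   9 | edabecdeceeddcccccccacabebd
  33 |  19 | eddcccccccacabebd
  34 |   8 | eedabecdeceeddcccccccacabebd
  35 |  18 | eeddcccccccacabebd

[31, 11, 29, 1, 0, 34, 32, 5, 12, 7, 30, 28, 27, 26, 25, 24, 23, 22, 2, 14, 17, 35, 10, 4, 21, 3, 20, 15, 33, 6, 13, 16, 9, 19, 8, 18]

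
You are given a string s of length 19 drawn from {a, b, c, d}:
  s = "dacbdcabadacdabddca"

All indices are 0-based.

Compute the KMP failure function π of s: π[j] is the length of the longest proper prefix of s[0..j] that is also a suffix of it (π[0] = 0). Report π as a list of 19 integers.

π[0] = 0
j=1 s[j]='a': π[1]=0 (border '')
j=2 s[j]='c': π[2]=0 (border '')
j=3 s[j]='b': π[3]=0 (border '')
j=4 s[j]='d': π[4]=1 (border 'd')
j=5 s[j]='c': k: 1→0; π[5]=0 (border '')
j=6 s[j]='a': π[6]=0 (border '')
j=7 s[j]='b': π[7]=0 (border '')
j=8 s[j]='a': π[8]=0 (border '')
j=9 s[j]='d': π[9]=1 (border 'd')
j=10 s[j]='a': π[10]=2 (border 'da')
j=11 s[j]='c': π[11]=3 (border 'dac')
j=12 s[j]='d': k: 3→0; π[12]=1 (border 'd')
j=13 s[j]='a': π[13]=2 (border 'da')
j=14 s[j]='b': k: 2→0; π[14]=0 (border '')
j=15 s[j]='d': π[15]=1 (border 'd')
j=16 s[j]='d': k: 1→0; π[16]=1 (border 'd')
j=17 s[j]='c': k: 1→0; π[17]=0 (border '')
j=18 s[j]='a': π[18]=0 (border '')

[0, 0, 0, 0, 1, 0, 0, 0, 0, 1, 2, 3, 1, 2, 0, 1, 1, 0, 0]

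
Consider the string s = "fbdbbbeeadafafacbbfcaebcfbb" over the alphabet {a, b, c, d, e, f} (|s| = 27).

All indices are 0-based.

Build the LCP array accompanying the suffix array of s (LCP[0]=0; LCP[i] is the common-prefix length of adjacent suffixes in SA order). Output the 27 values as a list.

rank→(start, suffix):
  0 → (14, 'acbbfcaebcfbb')
  1 → (8, 'adafafacbbfcaebcfbb')
  2 → (20, 'aebcfbb')
  3 → (12, 'afacbbfcaebcfbb')
  4 → (10, 'afafacbbfcaebcfbb')
  5 → (26, 'b')
  6 → (25, 'bb')
  7 → (3, 'bbbeeadafafacbbfcaebcfbb')
  8 → (4, 'bbeeadafafacbbfcaebcfbb')
  9 → (16, 'bbfcaebcfbb')
  10 → (22, 'bcfbb')
  11 → (1, 'bdbbbeeadafafacbbfcaebcfbb')
  12 → (5, 'beeadafafacbbfcaebcfbb')
  13 → (17, 'bfcaebcfbb')
  14 → (19, 'caebcfbb')
  15 → (15, 'cbbfcaebcfbb')
  16 → (23, 'cfbb')
  17 → (9, 'dafafacbbfcaebcfbb')
  18 → (2, 'dbbbeeadafafacbbfcaebcfbb')
  19 → (7, 'eadafafacbbfcaebcfbb')
  20 → (21, 'ebcfbb')
  21 → (6, 'eeadafafacbbfcaebcfbb')
  22 → (13, 'facbbfcaebcfbb')
  23 → (11, 'fafacbbfcaebcfbb')
  24 → (24, 'fbb')
  25 → (0, 'fbdbbbeeadafafacbbfcaebcfbb')
  26 → (18, 'fcaebcfbb')

SA = [14, 8, 20, 12, 10, 26, 25, 3, 4, 16, 22, 1, 5, 17, 19, 15, 23, 9, 2, 7, 21, 6, 13, 11, 24, 0, 18]
i: (SA[i-1],SA[i]) lcp shared
  1: (14,8) 1 'a'
  2: (8,20) 1 'a'
  3: (20,12) 1 'a'
  4: (12,10) 3 'afa'
  5: (10,26) 0 ''
  6: (26,25) 1 'b'
  7: (25,3) 2 'bb'
  8: (3,4) 2 'bb'
  9: (4,16) 2 'bb'
  10: (16,22) 1 'b'
  11: (22,1) 1 'b'
  12: (1,5) 1 'b'
  13: (5,17) 1 'b'
  14: (17,19) 0 ''
  15: (19,15) 1 'c'
  16: (15,23) 1 'c'
  17: (23,9) 0 ''
  18: (9,2) 1 'd'
  19: (2,7) 0 ''
  20: (7,21) 1 'e'
  21: (21,6) 1 'e'
  22: (6,13) 0 ''
  23: (13,11) 2 'fa'
  24: (11,24) 1 'f'
  25: (24,0) 2 'fb'
  26: (0,18) 1 'f'

[0, 1, 1, 1, 3, 0, 1, 2, 2, 2, 1, 1, 1, 1, 0, 1, 1, 0, 1, 0, 1, 1, 0, 2, 1, 2, 1]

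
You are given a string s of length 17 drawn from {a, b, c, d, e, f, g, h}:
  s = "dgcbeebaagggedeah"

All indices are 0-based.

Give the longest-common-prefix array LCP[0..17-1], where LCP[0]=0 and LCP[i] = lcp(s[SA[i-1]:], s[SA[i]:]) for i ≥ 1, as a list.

sorted suffixes:
  #0 SA[0]=7  'aagggedeah'
  #1 SA[1]=8  'agggedeah'
  #2 SA[2]=15  'ah'
  #3 SA[3]=6  'baagggedeah'
  #4 SA[4]=3  'beebaagggedeah'
  #5 SA[5]=2  'cbeebaagggedeah'
  #6 SA[6]=13  'deah'
  #7 SA[7]=0  'dgcbeebaagggedeah'
  #8 SA[8]=14  'eah'
  #9 SA[9]=5  'ebaagggedeah'
  #10 SA[10]=12  'edeah'
  #11 SA[11]=4  'eebaagggedeah'
  #12 SA[12]=1  'gcbeebaagggedeah'
  #13 SA[13]=11  'gedeah'
  #14 SA[14]=10  'ggedeah'
  #15 SA[15]=9  'gggedeah'
  #16 SA[16]=16  'h'

SA = [7, 8, 15, 6, 3, 2, 13, 0, 14, 5, 12, 4, 1, 11, 10, 9, 16]
i: (SA[i-1],SA[i]) lcp shared
  1: (7,8) 1 'a'
  2: (8,15) 1 'a'
  3: (15,6) 0 ''
  4: (6,3) 1 'b'
  5: (3,2) 0 ''
  6: (2,13) 0 ''
  7: (13,0) 1 'd'
  8: (0,14) 0 ''
  9: (14,5) 1 'e'
  10: (5,12) 1 'e'
  11: (12,4) 1 'e'
  12: (4,1) 0 ''
  13: (1,11) 1 'g'
  14: (11,10) 1 'g'
  15: (10,9) 2 'gg'
  16: (9,16) 0 ''

[0, 1, 1, 0, 1, 0, 0, 1, 0, 1, 1, 1, 0, 1, 1, 2, 0]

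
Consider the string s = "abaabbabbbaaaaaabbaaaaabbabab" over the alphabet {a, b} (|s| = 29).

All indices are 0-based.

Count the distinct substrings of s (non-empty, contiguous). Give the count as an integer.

334

sorted suffixes:
  #0 SA[0]=10  'aaaaaabbaaaaabbabab'
  #1 SA[1]=11  'aaaaabbaaaaabbabab'
  #2 SA[2]=18  'aaaaabbabab'
  #3 SA[3]=12  'aaaabbaaaaabbabab'
  #4 SA[4]=19  'aaaabbabab'
  #5 SA[5]=13  'aaabbaaaaabbabab'
  #6 SA[6]=20  'aaabbabab'
  #7 SA[7]=14  'aabbaaaaabbabab'
  #8 SA[8]=21  'aabbabab'
  #9 SA[9]=2  'aabbabbbaaaaaabbaaaaabbabab'
  #10 SA[10]=27  'ab'
  #11 SA[11]=0  'abaabbabbbaaaaaabbaaaaabbabab'
  #12 SA[12]=25  'abab'
  #13 SA[13]=15  'abbaaaaabbabab'
  #14 SA[14]=22  'abbabab'
  #15 SA[15]=3  'abbabbbaaaaaabbaaaaabbabab'
  #16 SA[16]=6  'abbbaaaaaabbaaaaabbabab'
  #17 SA[17]=28  'b'
  #18 SA[18]=9  'baaaaaabbaaaaabbabab'
  #19 SA[19]=17  'baaaaabbabab'
  #20 SA[20]=1  'baabbabbbaaaaaabbaaaaabbabab'
  #21 SA[21]=26  'bab'
  #22 SA[22]=24  'babab'
  #23 SA[23]=5  'babbbaaaaaabbaaaaabbabab'
  #24 SA[24]=8  'bbaaaaaabbaaaaabbabab'
  #25 SA[25]=16  'bbaaaaabbabab'
  #26 SA[26]=23  'bbabab'
  #27 SA[27]=4  'bbabbbaaaaaabbaaaaabbabab'
  #28 SA[28]=7  'bbbaaaaaabbaaaaabbabab'

SA = [10, 11, 18, 12, 19, 13, 20, 14, 21, 2, 27, 0, 25, 15, 22, 3, 6, 28, 9, 17, 1, 26, 24, 5, 8, 16, 23, 4, 7]
[i] adj suffixes → lcp
  [1] 10/11 → 5 ('aaaaa')
  [2] 11/18 → 8 ('aaaaabba')
  [3] 18/12 → 4 ('aaaa')
  [4] 12/19 → 7 ('aaaabba')
  [5] 19/13 → 3 ('aaa')
  [6] 13/20 → 6 ('aaabba')
  [7] 20/14 → 2 ('aa')
  [8] 14/21 → 5 ('aabba')
  [9] 21/2 → 6 ('aabbab')
  [10] 2/27 → 1 ('a')
  [11] 27/0 → 2 ('ab')
  [12] 0/25 → 3 ('aba')
  [13] 25/15 → 2 ('ab')
  [14] 15/22 → 4 ('abba')
  [15] 22/3 → 5 ('abbab')
  [16] 3/6 → 3 ('abb')
  [17] 6/28 → 0 ('')
  [18] 28/9 → 1 ('b')
  [19] 9/17 → 6 ('baaaaa')
  [20] 17/1 → 3 ('baa')
  [21] 1/26 → 2 ('ba')
  [22] 26/24 → 3 ('bab')
  [23] 24/5 → 3 ('bab')
  [24] 5/8 → 1 ('b')
  [25] 8/16 → 7 ('bbaaaaa')
  [26] 16/23 → 3 ('bba')
  [27] 23/4 → 4 ('bbab')
  [28] 4/7 → 2 ('bb')

n(n+1)/2 = 29·30/2 = 435
Σ LCP = 0 + 5 + 8 + 4 + 7 + 3 + 6 + 2 + 5 + 6 + 1 + 2 + 3 + 2 + 4 + 5 + 3 + 0 + 1 + 6 + 3 + 2 + 3 + 3 + 1 + 7 + 3 + 4 + 2 = 101
distinct = 435 − 101 = 334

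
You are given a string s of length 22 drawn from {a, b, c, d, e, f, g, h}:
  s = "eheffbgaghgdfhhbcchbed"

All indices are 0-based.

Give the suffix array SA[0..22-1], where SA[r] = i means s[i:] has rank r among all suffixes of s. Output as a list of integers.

rank | idx | suffix
   0 |   7 | aghgdfhhbcchbed
   1 |  15 | bcchbed
   2 |  19 | bed
   3 |   5 | bgaghgdfhhbcchbed
   4 |  16 | cchbed
   5 |  17 | chbed
   6 |  21 | d
   7 |  11 | dfhhbcchbed
   8 |  20 | ed
   9 |   2 | effbgaghgdfhhbcchbed
  10 |   0 | eheffbgaghgdfhhbcchbed
  11 |   4 | fbgaghgdfhhbcchbed
  12 |   3 | ffbgaghgdfhhbcchbed
  13 |  12 | fhhbcchbed
  14 |   6 | gaghgdfhhbcchbed
  15 |  10 | gdfhhbcchbed
  16 |   8 | ghgdfhhbcchbed
  17 |  14 | hbcchbed
  18 |  18 | hbed
  19 |   1 | heffbgaghgdfhhbcchbed
  20 |   9 | hgdfhhbcchbed
  21 |  13 | hhbcchbed

[7, 15, 19, 5, 16, 17, 21, 11, 20, 2, 0, 4, 3, 12, 6, 10, 8, 14, 18, 1, 9, 13]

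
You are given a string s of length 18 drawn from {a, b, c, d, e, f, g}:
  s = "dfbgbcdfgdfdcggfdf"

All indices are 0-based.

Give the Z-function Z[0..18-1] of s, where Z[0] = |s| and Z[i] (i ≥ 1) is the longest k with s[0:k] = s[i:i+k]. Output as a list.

[18, 0, 0, 0, 0, 0, 2, 0, 0, 2, 0, 1, 0, 0, 0, 0, 2, 0]

Z[0]=18
i=1: outside box; Z[1]=0
i=2: outside box; Z[2]=0
i=3: outside box; Z[3]=0
i=4: outside box; Z[4]=0
i=5: outside box; Z[5]=0
i=6: outside box; Z[6]=2 scan→box=[6,8)
i=7: min(r-i=1, Z[1]=0)=0; Z[7]=0
i=8: outside box; Z[8]=0
i=9: outside box; Z[9]=2 scan→box=[9,11)
i=10: min(r-i=1, Z[1]=0)=0; Z[10]=0
i=11: outside box; Z[11]=1 scan→box=[11,12)
i=12: outside box; Z[12]=0
i=13: outside box; Z[13]=0
i=14: outside box; Z[14]=0
i=15: outside box; Z[15]=0
i=16: outside box; Z[16]=2 scan→box=[16,18)
i=17: min(r-i=1, Z[1]=0)=0; Z[17]=0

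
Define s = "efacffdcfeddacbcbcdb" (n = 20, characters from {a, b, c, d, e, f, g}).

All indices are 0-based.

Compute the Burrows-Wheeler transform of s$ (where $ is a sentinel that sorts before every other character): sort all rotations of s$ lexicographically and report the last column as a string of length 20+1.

rank  rotation               last
    0  $efacffdcfeddacbcbcdb  b
    1  acbcbcdb$efacffdcfedd  d
    2  acffdcfeddacbcbcdb$ef  f
    3  b$efacffdcfeddacbcbcd  d
    4  bcbcdb$efacffdcfeddac  c
    5  bcdb$efacffdcfeddacbc  c
    6  cbcbcdb$efacffdcfedda  a
    7  cbcdb$efacffdcfeddacb  b
    8  cdb$efacffdcfeddacbcb  b
    9  cfeddacbcbcdb$efacffd  d
   10  cffdcfeddacbcbcdb$efa  a
   11  dacbcbcdb$efacffdcfed  d
   12  db$efacffdcfeddacbcbc  c
   13  dcfeddacbcbcdb$efacff  f
   14  ddacbcbcdb$efacffdcfe  e
   15  eddacbcbcdb$efacffdcf  f
   16  efacffdcfeddacbcbcdb$  $
   17  facffdcfeddacbcbcdb$e  e
   18  fdcfeddacbcbcdb$efacf  f
   19  feddacbcbcdb$efacffdc  c
   20  ffdcfeddacbcbcdb$efac  c

bdfdccabbdadcfef$efcc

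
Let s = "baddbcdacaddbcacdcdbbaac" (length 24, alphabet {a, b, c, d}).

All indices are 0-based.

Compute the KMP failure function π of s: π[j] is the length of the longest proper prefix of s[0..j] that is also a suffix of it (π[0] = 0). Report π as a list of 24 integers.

[0, 0, 0, 0, 1, 0, 0, 0, 0, 0, 0, 0, 1, 0, 0, 0, 0, 0, 0, 1, 1, 2, 0, 0]

π[0] = 0
j=1 s[j]='a': π[1]=0 (border '')
j=2 s[j]='d': π[2]=0 (border '')
j=3 s[j]='d': π[3]=0 (border '')
j=4 s[j]='b': π[4]=1 (border 'b')
j=5 s[j]='c': k: 1→0; π[5]=0 (border '')
j=6 s[j]='d': π[6]=0 (border '')
j=7 s[j]='a': π[7]=0 (border '')
j=8 s[j]='c': π[8]=0 (border '')
j=9 s[j]='a': π[9]=0 (border '')
j=10 s[j]='d': π[10]=0 (border '')
j=11 s[j]='d': π[11]=0 (border '')
j=12 s[j]='b': π[12]=1 (border 'b')
j=13 s[j]='c': k: 1→0; π[13]=0 (border '')
j=14 s[j]='a': π[14]=0 (border '')
j=15 s[j]='c': π[15]=0 (border '')
j=16 s[j]='d': π[16]=0 (border '')
j=17 s[j]='c': π[17]=0 (border '')
j=18 s[j]='d': π[18]=0 (border '')
j=19 s[j]='b': π[19]=1 (border 'b')
j=20 s[j]='b': k: 1→0; π[20]=1 (border 'b')
j=21 s[j]='a': π[21]=2 (border 'ba')
j=22 s[j]='a': k: 2→0; π[22]=0 (border '')
j=23 s[j]='c': π[23]=0 (border '')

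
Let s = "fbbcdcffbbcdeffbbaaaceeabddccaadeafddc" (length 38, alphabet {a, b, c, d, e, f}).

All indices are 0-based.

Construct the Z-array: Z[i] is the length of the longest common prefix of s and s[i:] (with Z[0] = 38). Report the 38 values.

[38, 0, 0, 0, 0, 0, 1, 5, 0, 0, 0, 0, 0, 1, 3, 0, 0, 0, 0, 0, 0, 0, 0, 0, 0, 0, 0, 0, 0, 0, 0, 0, 0, 0, 1, 0, 0, 0]

Z[0]=38
i=1: outside box; Z[1]=0
i=2: outside box; Z[2]=0
i=3: outside box; Z[3]=0
i=4: outside box; Z[4]=0
i=5: outside box; Z[5]=0
i=6: outside box; Z[6]=1 grow→box=[6,7)
i=7: outside box; Z[7]=5 grow→box=[7,12)
i=8: min(r-i=4, Z[1]=0)=0; Z[8]=0
i=9: min(r-i=3, Z[2]=0)=0; Z[9]=0
i=10: min(r-i=2, Z[3]=0)=0; Z[10]=0
i=11: min(r-i=1, Z[4]=0)=0; Z[11]=0
i=12: outside box; Z[12]=0
i=13: outside box; Z[13]=1 grow→box=[13,14)
i=14: outside box; Z[14]=3 grow→box=[14,17)
i=15: min(r-i=2, Z[1]=0)=0; Z[15]=0
i=16: min(r-i=1, Z[2]=0)=0; Z[16]=0
i=17: outside box; Z[17]=0
i=18: outside box; Z[18]=0
i=19: outside box; Z[19]=0
i=20: outside box; Z[20]=0
i=21: outside box; Z[21]=0
i=22: outside box; Z[22]=0
i=23: outside box; Z[23]=0
i=24: outside box; Z[24]=0
i=25: outside box; Z[25]=0
i=26: outside box; Z[26]=0
i=27: outside box; Z[27]=0
i=28: outside box; Z[28]=0
i=29: outside box; Z[29]=0
i=30: outside box; Z[30]=0
i=31: outside box; Z[31]=0
i=32: outside box; Z[32]=0
i=33: outside box; Z[33]=0
i=34: outside box; Z[34]=1 grow→box=[34,35)
i=35: outside box; Z[35]=0
i=36: outside box; Z[36]=0
i=37: outside box; Z[37]=0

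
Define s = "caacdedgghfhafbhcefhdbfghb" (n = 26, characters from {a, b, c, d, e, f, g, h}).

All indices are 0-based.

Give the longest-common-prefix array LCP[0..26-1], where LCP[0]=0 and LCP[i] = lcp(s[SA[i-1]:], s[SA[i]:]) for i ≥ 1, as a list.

[0, 1, 1, 0, 1, 1, 0, 1, 1, 0, 1, 1, 0, 1, 0, 1, 1, 2, 0, 1, 2, 0, 1, 1, 1, 1]

rank | idx | suffix
   0 |   1 | aacdedgghfhafbhcefhdbfghb
   1 |   2 | acdedgghfhafbhcefhdbfghb
   2 |  12 | afbhcefhdbfghb
   3 |  25 | b
   4 |  21 | bfghb
   5 |  14 | bhcefhdbfghb
   6 |   0 | caacdedgghfhafbhcefhdbfghb
   7 |   3 | cdedgghfhafbhcefhdbfghb
   8 |  16 | cefhdbfghb
   9 |  20 | dbfghb
  10 |   4 | dedgghfhafbhcefhdbfghb
  11 |   6 | dgghfhafbhcefhdbfghb
  12 |   5 | edgghfhafbhcefhdbfghb
  13 |  17 | efhdbfghb
  14 |  13 | fbhcefhdbfghb
  15 |  22 | fghb
  16 |  10 | fhafbhcefhdbfghb
  17 |  18 | fhdbfghb
  18 |   7 | gghfhafbhcefhdbfghb
  19 |  23 | ghb
  20 |   8 | ghfhafbhcefhdbfghb
  21 |  11 | hafbhcefhdbfghb
  22 |  24 | hb
  23 |  15 | hcefhdbfghb
  24 |  19 | hdbfghb
  25 |   9 | hfhafbhcefhdbfghb

SA = [1, 2, 12, 25, 21, 14, 0, 3, 16, 20, 4, 6, 5, 17, 13, 22, 10, 18, 7, 23, 8, 11, 24, 15, 19, 9]
i: (SA[i-1],SA[i]) lcp shared
  1: (1,2) 1 'a'
  2: (2,12) 1 'a'
  3: (12,25) 0 ''
  4: (25,21) 1 'b'
  5: (21,14) 1 'b'
  6: (14,0) 0 ''
  7: (0,3) 1 'c'
  8: (3,16) 1 'c'
  9: (16,20) 0 ''
  10: (20,4) 1 'd'
  11: (4,6) 1 'd'
  12: (6,5) 0 ''
  13: (5,17) 1 'e'
  14: (17,13) 0 ''
  15: (13,22) 1 'f'
  16: (22,10) 1 'f'
  17: (10,18) 2 'fh'
  18: (18,7) 0 ''
  19: (7,23) 1 'g'
  20: (23,8) 2 'gh'
  21: (8,11) 0 ''
  22: (11,24) 1 'h'
  23: (24,15) 1 'h'
  24: (15,19) 1 'h'
  25: (19,9) 1 'h'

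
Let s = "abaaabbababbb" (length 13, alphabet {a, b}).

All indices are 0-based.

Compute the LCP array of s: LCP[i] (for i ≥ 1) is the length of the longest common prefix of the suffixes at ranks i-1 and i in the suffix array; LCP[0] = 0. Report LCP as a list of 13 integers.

rank | idx | suffix
   0 |   2 | aaabbababbb
   1 |   3 | aabbababbb
   2 |   0 | abaaabbababbb
   3 |   7 | ababbb
   4 |   4 | abbababbb
   5 |   9 | abbb
   6 |  12 | b
   7 |   1 | baaabbababbb
   8 |   6 | bababbb
   9 |   8 | babbb
  10 |  11 | bb
  11 |   5 | bbababbb
  12 |  10 | bbb

SA = [2, 3, 0, 7, 4, 9, 12, 1, 6, 8, 11, 5, 10]
i: (SA[i-1],SA[i]) lcp shared
  1: (2,3) 2 'aa'
  2: (3,0) 1 'a'
  3: (0,7) 3 'aba'
  4: (7,4) 2 'ab'
  5: (4,9) 3 'abb'
  6: (9,12) 0 ''
  7: (12,1) 1 'b'
  8: (1,6) 2 'ba'
  9: (6,8) 3 'bab'
  10: (8,11) 1 'b'
  11: (11,5) 2 'bb'
  12: (5,10) 2 'bb'

[0, 2, 1, 3, 2, 3, 0, 1, 2, 3, 1, 2, 2]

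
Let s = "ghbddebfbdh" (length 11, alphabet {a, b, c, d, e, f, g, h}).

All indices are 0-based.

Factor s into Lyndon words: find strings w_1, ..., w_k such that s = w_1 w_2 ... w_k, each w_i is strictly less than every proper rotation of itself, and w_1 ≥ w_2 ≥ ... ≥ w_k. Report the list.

emit factor 1: 'gh' (i=0, period=2)
emit factor 2: 'bddebfbdh' (i=2, period=9)

["gh", "bddebfbdh"]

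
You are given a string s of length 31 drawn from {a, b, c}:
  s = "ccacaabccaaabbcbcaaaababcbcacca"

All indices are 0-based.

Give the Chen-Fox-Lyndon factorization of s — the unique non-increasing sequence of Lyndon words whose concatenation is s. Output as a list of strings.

["c", "c", "ac", "aabcc", "aaabbcbc", "aaaababcbcacc", "a"]

emit factor 1: 'c' (i=0, period=1)
emit factor 2: 'c' (i=1, period=1)
emit factor 3: 'ac' (i=2, period=2)
emit factor 4: 'aabcc' (i=4, period=5)
emit factor 5: 'aaabbcbc' (i=9, period=8)
emit factor 6: 'aaaababcbcacc' (i=17, period=13)
emit factor 7: 'a' (i=30, period=1)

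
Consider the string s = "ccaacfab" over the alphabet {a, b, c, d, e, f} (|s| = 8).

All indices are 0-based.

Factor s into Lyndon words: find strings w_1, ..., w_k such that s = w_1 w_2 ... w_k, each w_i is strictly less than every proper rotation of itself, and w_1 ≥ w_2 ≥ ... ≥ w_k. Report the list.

["c", "c", "aacfab"]

emit factor 1: 'c' (i=0, period=1)
emit factor 2: 'c' (i=1, period=1)
emit factor 3: 'aacfab' (i=2, period=6)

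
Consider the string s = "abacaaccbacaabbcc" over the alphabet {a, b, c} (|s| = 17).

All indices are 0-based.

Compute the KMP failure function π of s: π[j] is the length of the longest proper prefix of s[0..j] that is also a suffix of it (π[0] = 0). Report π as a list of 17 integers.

π[0] = 0
j=1 s[j]='b': π[1]=0 (border '')
j=2 s[j]='a': π[2]=1 (border 'a')
j=3 s[j]='c': k: 1→0; π[3]=0 (border '')
j=4 s[j]='a': π[4]=1 (border 'a')
j=5 s[j]='a': k: 1→0; π[5]=1 (border 'a')
j=6 s[j]='c': k: 1→0; π[6]=0 (border '')
j=7 s[j]='c': π[7]=0 (border '')
j=8 s[j]='b': π[8]=0 (border '')
j=9 s[j]='a': π[9]=1 (border 'a')
j=10 s[j]='c': k: 1→0; π[10]=0 (border '')
j=11 s[j]='a': π[11]=1 (border 'a')
j=12 s[j]='a': k: 1→0; π[12]=1 (border 'a')
j=13 s[j]='b': π[13]=2 (border 'ab')
j=14 s[j]='b': k: 2→0; π[14]=0 (border '')
j=15 s[j]='c': π[15]=0 (border '')
j=16 s[j]='c': π[16]=0 (border '')

[0, 0, 1, 0, 1, 1, 0, 0, 0, 1, 0, 1, 1, 2, 0, 0, 0]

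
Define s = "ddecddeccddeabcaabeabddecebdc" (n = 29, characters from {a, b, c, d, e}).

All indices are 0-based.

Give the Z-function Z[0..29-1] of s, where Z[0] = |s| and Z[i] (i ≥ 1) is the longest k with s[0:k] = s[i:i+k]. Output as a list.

[29, 1, 0, 0, 4, 1, 0, 0, 0, 3, 1, 0, 0, 0, 0, 0, 0, 0, 0, 0, 0, 4, 1, 0, 0, 0, 0, 1, 0]

Z[0]=29
i=1: fresh scan; Z[1]=1 extend→box=[1,2)
i=2: fresh scan; Z[2]=0
i=3: fresh scan; Z[3]=0
i=4: fresh scan; Z[4]=4 extend→box=[4,8)
i=5: min(r-i=3, Z[1]=1)=1; Z[5]=1
i=6: min(r-i=2, Z[2]=0)=0; Z[6]=0
i=7: min(r-i=1, Z[3]=0)=0; Z[7]=0
i=8: fresh scan; Z[8]=0
i=9: fresh scan; Z[9]=3 extend→box=[9,12)
i=10: min(r-i=2, Z[1]=1)=1; Z[10]=1
i=11: min(r-i=1, Z[2]=0)=0; Z[11]=0
i=12: fresh scan; Z[12]=0
i=13: fresh scan; Z[13]=0
i=14: fresh scan; Z[14]=0
i=15: fresh scan; Z[15]=0
i=16: fresh scan; Z[16]=0
i=17: fresh scan; Z[17]=0
i=18: fresh scan; Z[18]=0
i=19: fresh scan; Z[19]=0
i=20: fresh scan; Z[20]=0
i=21: fresh scan; Z[21]=4 extend→box=[21,25)
i=22: min(r-i=3, Z[1]=1)=1; Z[22]=1
i=23: min(r-i=2, Z[2]=0)=0; Z[23]=0
i=24: min(r-i=1, Z[3]=0)=0; Z[24]=0
i=25: fresh scan; Z[25]=0
i=26: fresh scan; Z[26]=0
i=27: fresh scan; Z[27]=1 extend→box=[27,28)
i=28: fresh scan; Z[28]=0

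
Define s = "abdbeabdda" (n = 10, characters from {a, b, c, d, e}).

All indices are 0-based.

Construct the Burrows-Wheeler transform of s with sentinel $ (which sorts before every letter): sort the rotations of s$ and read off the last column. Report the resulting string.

rank  rotation     last
    0  $abdbeabdda  a
    1  a$abdbeabdd  d
    2  abdbeabdda$  $
    3  abdda$abdbe  e
    4  bdbeabdda$a  a
    5  bdda$abdbea  a
    6  beabdda$abd  d
    7  da$abdbeabd  d
    8  dbeabdda$ab  b
    9  dda$abdbeab  b
   10  eabdda$abdb  b

ad$eaaddbbb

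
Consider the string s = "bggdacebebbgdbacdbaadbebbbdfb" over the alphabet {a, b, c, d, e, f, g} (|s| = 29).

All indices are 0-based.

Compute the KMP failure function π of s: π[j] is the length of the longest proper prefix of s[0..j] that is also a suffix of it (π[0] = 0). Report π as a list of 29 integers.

[0, 0, 0, 0, 0, 0, 0, 1, 0, 1, 1, 2, 0, 1, 0, 0, 0, 1, 0, 0, 0, 1, 0, 1, 1, 1, 0, 0, 1]

π[0] = 0
j=1 s[j]='g': π[1]=0 (border '')
j=2 s[j]='g': π[2]=0 (border '')
j=3 s[j]='d': π[3]=0 (border '')
j=4 s[j]='a': π[4]=0 (border '')
j=5 s[j]='c': π[5]=0 (border '')
j=6 s[j]='e': π[6]=0 (border '')
j=7 s[j]='b': π[7]=1 (border 'b')
j=8 s[j]='e': k: 1→0; π[8]=0 (border '')
j=9 s[j]='b': π[9]=1 (border 'b')
j=10 s[j]='b': k: 1→0; π[10]=1 (border 'b')
j=11 s[j]='g': π[11]=2 (border 'bg')
j=12 s[j]='d': k: 2→0; π[12]=0 (border '')
j=13 s[j]='b': π[13]=1 (border 'b')
j=14 s[j]='a': k: 1→0; π[14]=0 (border '')
j=15 s[j]='c': π[15]=0 (border '')
j=16 s[j]='d': π[16]=0 (border '')
j=17 s[j]='b': π[17]=1 (border 'b')
j=18 s[j]='a': k: 1→0; π[18]=0 (border '')
j=19 s[j]='a': π[19]=0 (border '')
j=20 s[j]='d': π[20]=0 (border '')
j=21 s[j]='b': π[21]=1 (border 'b')
j=22 s[j]='e': k: 1→0; π[22]=0 (border '')
j=23 s[j]='b': π[23]=1 (border 'b')
j=24 s[j]='b': k: 1→0; π[24]=1 (border 'b')
j=25 s[j]='b': k: 1→0; π[25]=1 (border 'b')
j=26 s[j]='d': k: 1→0; π[26]=0 (border '')
j=27 s[j]='f': π[27]=0 (border '')
j=28 s[j]='b': π[28]=1 (border 'b')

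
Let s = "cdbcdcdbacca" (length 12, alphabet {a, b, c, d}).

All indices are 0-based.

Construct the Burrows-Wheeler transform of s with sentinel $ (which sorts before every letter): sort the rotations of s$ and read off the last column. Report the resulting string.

rank  rotation       last
    0  $cdbcdcdbacca  a
    1  a$cdbcdcdbacc  c
    2  acca$cdbcdcdb  b
    3  bacca$cdbcdcd  d
    4  bcdcdbacca$cd  d
    5  ca$cdbcdcdbac  c
    6  cca$cdbcdcdba  a
    7  cdbacca$cdbcd  d
    8  cdbcdcdbacca$  $
    9  cdcdbacca$cdb  b
   10  dbacca$cdbcdc  c
   11  dbcdcdbacca$c  c
   12  dcdbacca$cdbc  c

acbddcad$bccc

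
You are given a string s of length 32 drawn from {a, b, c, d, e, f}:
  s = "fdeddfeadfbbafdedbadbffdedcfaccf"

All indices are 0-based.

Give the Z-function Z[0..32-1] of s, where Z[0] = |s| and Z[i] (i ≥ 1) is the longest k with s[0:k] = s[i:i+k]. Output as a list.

Z[0]=32
i=1: i≥r, start 0; Z[1]=0
i=2: i≥r, start 0; Z[2]=0
i=3: i≥r, start 0; Z[3]=0
i=4: i≥r, start 0; Z[4]=0
i=5: i≥r, start 0; Z[5]=1 scan→box=[5,6)
i=6: i≥r, start 0; Z[6]=0
i=7: i≥r, start 0; Z[7]=0
i=8: i≥r, start 0; Z[8]=0
i=9: i≥r, start 0; Z[9]=1 scan→box=[9,10)
i=10: i≥r, start 0; Z[10]=0
i=11: i≥r, start 0; Z[11]=0
i=12: i≥r, start 0; Z[12]=0
i=13: i≥r, start 0; Z[13]=4 scan→box=[13,17)
i=14: min(r-i=3, Z[1]=0)=0; Z[14]=0
i=15: min(r-i=2, Z[2]=0)=0; Z[15]=0
i=16: min(r-i=1, Z[3]=0)=0; Z[16]=0
i=17: i≥r, start 0; Z[17]=0
i=18: i≥r, start 0; Z[18]=0
i=19: i≥r, start 0; Z[19]=0
i=20: i≥r, start 0; Z[20]=0
i=21: i≥r, start 0; Z[21]=1 scan→box=[21,22)
i=22: i≥r, start 0; Z[22]=4 scan→box=[22,26)
i=23: min(r-i=3, Z[1]=0)=0; Z[23]=0
i=24: min(r-i=2, Z[2]=0)=0; Z[24]=0
i=25: min(r-i=1, Z[3]=0)=0; Z[25]=0
i=26: i≥r, start 0; Z[26]=0
i=27: i≥r, start 0; Z[27]=1 scan→box=[27,28)
i=28: i≥r, start 0; Z[28]=0
i=29: i≥r, start 0; Z[29]=0
i=30: i≥r, start 0; Z[30]=0
i=31: i≥r, start 0; Z[31]=1 scan→box=[31,32)

[32, 0, 0, 0, 0, 1, 0, 0, 0, 1, 0, 0, 0, 4, 0, 0, 0, 0, 0, 0, 0, 1, 4, 0, 0, 0, 0, 1, 0, 0, 0, 1]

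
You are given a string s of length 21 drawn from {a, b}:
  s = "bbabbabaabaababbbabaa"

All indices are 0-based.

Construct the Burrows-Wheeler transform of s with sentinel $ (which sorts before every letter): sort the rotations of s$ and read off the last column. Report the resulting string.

rank  rotation                last
    0  $bbabbabaabaababbbabaa  a
    1  a$bbabbabaabaababbbaba  a
    2  aa$bbabbabaabaababbbab  b
    3  aabaababbbabaa$bbabbab  b
    4  aababbbabaa$bbabbabaab  b
    5  abaa$bbabbabaabaababbb  b
    6  abaabaababbbabaa$bbabb  b
    7  abaababbbabaa$bbabbaba  a
    8  ababbbabaa$bbabbabaaba  a
    9  abbabaabaababbbabaa$bb  b
   10  abbbabaa$bbabbabaabaab  b
   11  baa$bbabbabaabaababbba  a
   12  baabaababbbabaa$bbabba  a
   13  baababbbabaa$bbabbabaa  a
   14  babaa$bbabbabaabaababb  b
   15  babaabaababbbabaa$bbab  b
   16  babbabaabaababbbabaa$b  b
   17  babbbabaa$bbabbabaabaa  a
   18  bbabaa$bbabbabaabaabab  b
   19  bbabaabaababbbabaa$bba  a
   20  bbabbabaabaababbbabaa$  $
   21  bbbabaa$bbabbabaabaaba  a

aabbbbbaabbaaabbbaba$a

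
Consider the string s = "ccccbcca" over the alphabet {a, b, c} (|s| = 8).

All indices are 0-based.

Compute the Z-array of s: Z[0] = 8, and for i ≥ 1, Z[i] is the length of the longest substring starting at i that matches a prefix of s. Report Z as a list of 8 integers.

[8, 3, 2, 1, 0, 2, 1, 0]

Z[0]=8
i=1: outside box; Z[1]=3 extend→box=[1,4)
i=2: min(r-i=2, Z[1]=3)=2; Z[2]=2
i=3: min(r-i=1, Z[2]=2)=1; Z[3]=1
i=4: outside box; Z[4]=0
i=5: outside box; Z[5]=2 extend→box=[5,7)
i=6: min(r-i=1, Z[1]=3)=1; Z[6]=1
i=7: outside box; Z[7]=0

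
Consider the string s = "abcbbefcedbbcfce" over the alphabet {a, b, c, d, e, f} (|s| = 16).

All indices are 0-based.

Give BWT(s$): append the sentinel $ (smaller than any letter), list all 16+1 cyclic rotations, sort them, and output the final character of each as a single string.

rank  rotation           last
    0  $abcbbefcedbbcfce  e
    1  abcbbefcedbbcfce$  $
    2  bbcfce$abcbbefced  d
    3  bbefcedbbcfce$abc  c
    4  bcbbefcedbbcfce$a  a
    5  bcfce$abcbbefcedb  b
    6  befcedbbcfce$abcb  b
    7  cbbefcedbbcfce$ab  b
    8  ce$abcbbefcedbbcf  f
    9  cedbbcfce$abcbbef  f
   10  cfce$abcbbefcedbb  b
   11  dbbcfce$abcbbefce  e
   12  e$abcbbefcedbbcfc  c
   13  edbbcfce$abcbbefc  c
   14  efcedbbcfce$abcbb  b
   15  fce$abcbbefcedbbc  c
   16  fcedbbcfce$abcbbe  e

e$dcabbbffbeccbce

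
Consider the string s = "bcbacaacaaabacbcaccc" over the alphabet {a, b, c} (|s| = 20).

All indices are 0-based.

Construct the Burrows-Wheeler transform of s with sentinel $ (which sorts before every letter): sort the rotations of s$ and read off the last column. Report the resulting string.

ccacaabbccac$caabbaca

rank  rotation               last
    0  $bcbacaacaaabacbcaccc  c
    1  aaabacbcaccc$bcbacaac  c
    2  aabacbcaccc$bcbacaaca  a
    3  aacaaabacbcaccc$bcbac  c
    4  abacbcaccc$bcbacaacaa  a
    5  acaaabacbcaccc$bcbaca  a
    6  acaacaaabacbcaccc$bcb  b
    7  acbcaccc$bcbacaacaaab  b
    8  accc$bcbacaacaaabacbc  c
    9  bacaacaaabacbcaccc$bc  c
   10  bacbcaccc$bcbacaacaaa  a
   11  bcaccc$bcbacaacaaabac  c
   12  bcbacaacaaabacbcaccc$  $
   13  c$bcbacaacaaabacbcacc  c
   14  caaabacbcaccc$bcbacaa  a
   15  caacaaabacbcaccc$bcba  a
   16  caccc$bcbacaacaaabacb  b
   17  cbacaacaaabacbcaccc$b  b
   18  cbcaccc$bcbacaacaaaba  a
   19  cc$bcbacaacaaabacbcac  c
   20  ccc$bcbacaacaaabacbca  a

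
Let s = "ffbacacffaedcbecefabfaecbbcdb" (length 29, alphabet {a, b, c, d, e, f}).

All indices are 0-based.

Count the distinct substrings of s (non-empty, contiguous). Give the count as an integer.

rank | idx | suffix
   0 |  18 | abfaecbbcdb
   1 |   3 | acacffaedcbecefabfaecbbcdb
   2 |   5 | acffaedcbecefabfaecbbcdb
   3 |  21 | aecbbcdb
   4 |   9 | aedcbecefabfaecbbcdb
   5 |  28 | b
   6 |   2 | bacacffaedcbecefabfaecbbcdb
   7 |  24 | bbcdb
   8 |  25 | bcdb
   9 |  13 | becefabfaecbbcdb
  10 |  19 | bfaecbbcdb
  11 |   4 | cacffaedcbecefabfaecbbcdb
  12 |  23 | cbbcdb
  13 |  12 | cbecefabfaecbbcdb
  14 |  26 | cdb
  15 |  15 | cefabfaecbbcdb
  16 |   6 | cffaedcbecefabfaecbbcdb
  17 |  27 | db
  18 |  11 | dcbecefabfaecbbcdb
  19 |  22 | ecbbcdb
  20 |  14 | ecefabfaecbbcdb
  21 |  10 | edcbecefabfaecbbcdb
  22 |  16 | efabfaecbbcdb
  23 |  17 | fabfaecbbcdb
  24 |  20 | faecbbcdb
  25 |   8 | faedcbecefabfaecbbcdb
  26 |   1 | fbacacffaedcbecefabfaecbbcdb
  27 |   7 | ffaedcbecefabfaecbbcdb
  28 |   0 | ffbacacffaedcbecefabfaecbbcdb

SA = [18, 3, 5, 21, 9, 28, 2, 24, 25, 13, 19, 4, 23, 12, 26, 15, 6, 27, 11, 22, 14, 10, 16, 17, 20, 8, 1, 7, 0]
rank  pair      lcp
   1  s[18:],s[3:]  1  'a'
   2  s[3:],s[5:]  2  'ac'
   3  s[5:],s[21:]  1  'a'
   4  s[21:],s[9:]  2  'ae'
   5  s[9:],s[28:]  0  ''
   6  s[28:],s[2:]  1  'b'
   7  s[2:],s[24:]  1  'b'
   8  s[24:],s[25:]  1  'b'
   9  s[25:],s[13:]  1  'b'
  10  s[13:],s[19:]  1  'b'
  11  s[19:],s[4:]  0  ''
  12  s[4:],s[23:]  1  'c'
  13  s[23:],s[12:]  2  'cb'
  14  s[12:],s[26:]  1  'c'
  15  s[26:],s[15:]  1  'c'
  16  s[15:],s[6:]  1  'c'
  17  s[6:],s[27:]  0  ''
  18  s[27:],s[11:]  1  'd'
  19  s[11:],s[22:]  0  ''
  20  s[22:],s[14:]  2  'ec'
  21  s[14:],s[10:]  1  'e'
  22  s[10:],s[16:]  1  'e'
  23  s[16:],s[17:]  0  ''
  24  s[17:],s[20:]  2  'fa'
  25  s[20:],s[8:]  3  'fae'
  26  s[8:],s[1:]  1  'f'
  27  s[1:],s[7:]  1  'f'
  28  s[7:],s[0:]  2  'ff'

n(n+1)/2 = 29·30/2 = 435
Σ LCP = 0 + 1 + 2 + 1 + 2 + 0 + 1 + 1 + 1 + 1 + 1 + 0 + 1 + 2 + 1 + 1 + 1 + 0 + 1 + 0 + 2 + 1 + 1 + 0 + 2 + 3 + 1 + 1 + 2 = 31
distinct = 435 − 31 = 404

404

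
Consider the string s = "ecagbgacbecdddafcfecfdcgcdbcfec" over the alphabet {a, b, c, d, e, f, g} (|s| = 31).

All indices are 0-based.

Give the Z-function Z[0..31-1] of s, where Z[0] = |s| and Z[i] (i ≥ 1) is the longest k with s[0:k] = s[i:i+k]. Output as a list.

Z[0]=31
i=1: fresh scan; Z[1]=0
i=2: fresh scan; Z[2]=0
i=3: fresh scan; Z[3]=0
i=4: fresh scan; Z[4]=0
i=5: fresh scan; Z[5]=0
i=6: fresh scan; Z[6]=0
i=7: fresh scan; Z[7]=0
i=8: fresh scan; Z[8]=0
i=9: fresh scan; Z[9]=2 grow→box=[9,11)
i=10: min(r-i=1, Z[1]=0)=0; Z[10]=0
i=11: fresh scan; Z[11]=0
i=12: fresh scan; Z[12]=0
i=13: fresh scan; Z[13]=0
i=14: fresh scan; Z[14]=0
i=15: fresh scan; Z[15]=0
i=16: fresh scan; Z[16]=0
i=17: fresh scan; Z[17]=0
i=18: fresh scan; Z[18]=2 grow→box=[18,20)
i=19: min(r-i=1, Z[1]=0)=0; Z[19]=0
i=20: fresh scan; Z[20]=0
i=21: fresh scan; Z[21]=0
i=22: fresh scan; Z[22]=0
i=23: fresh scan; Z[23]=0
i=24: fresh scan; Z[24]=0
i=25: fresh scan; Z[25]=0
i=26: fresh scan; Z[26]=0
i=27: fresh scan; Z[27]=0
i=28: fresh scan; Z[28]=0
i=29: fresh scan; Z[29]=2 grow→box=[29,31)
i=30: min(r-i=1, Z[1]=0)=0; Z[30]=0

[31, 0, 0, 0, 0, 0, 0, 0, 0, 2, 0, 0, 0, 0, 0, 0, 0, 0, 2, 0, 0, 0, 0, 0, 0, 0, 0, 0, 0, 2, 0]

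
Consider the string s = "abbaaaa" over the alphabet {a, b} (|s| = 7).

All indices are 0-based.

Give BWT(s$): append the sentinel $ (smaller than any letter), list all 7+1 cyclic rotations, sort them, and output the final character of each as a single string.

rank  rotation  last
    0  $abbaaaa  a
    1  a$abbaaa  a
    2  aa$abbaa  a
    3  aaa$abba  a
    4  aaaa$abb  b
    5  abbaaaa$  $
    6  baaaa$ab  b
    7  bbaaaa$a  a

aaaab$ba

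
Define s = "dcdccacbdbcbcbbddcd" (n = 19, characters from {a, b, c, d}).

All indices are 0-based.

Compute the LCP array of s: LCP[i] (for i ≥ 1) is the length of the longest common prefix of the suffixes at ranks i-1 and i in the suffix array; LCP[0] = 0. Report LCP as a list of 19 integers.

sorted suffixes:
  #0 SA[0]=5  'acbdbcbcbbddcd'
  #1 SA[1]=13  'bbddcd'
  #2 SA[2]=11  'bcbbddcd'
  #3 SA[3]=9  'bcbcbbddcd'
  #4 SA[4]=7  'bdbcbcbbddcd'
  #5 SA[5]=14  'bddcd'
  #6 SA[6]=4  'cacbdbcbcbbddcd'
  #7 SA[7]=12  'cbbddcd'
  #8 SA[8]=10  'cbcbbddcd'
  #9 SA[9]=6  'cbdbcbcbbddcd'
  #10 SA[10]=3  'ccacbdbcbcbbddcd'
  #11 SA[11]=17  'cd'
  #12 SA[12]=1  'cdccacbdbcbcbbddcd'
  #13 SA[13]=18  'd'
  #14 SA[14]=8  'dbcbcbbddcd'
  #15 SA[15]=2  'dccacbdbcbcbbddcd'
  #16 SA[16]=16  'dcd'
  #17 SA[17]=0  'dcdccacbdbcbcbbddcd'
  #18 SA[18]=15  'ddcd'

SA = [5, 13, 11, 9, 7, 14, 4, 12, 10, 6, 3, 17, 1, 18, 8, 2, 16, 0, 15]
i: (SA[i-1],SA[i]) lcp shared
  1: (5,13) 0 ''
  2: (13,11) 1 'b'
  3: (11,9) 3 'bcb'
  4: (9,7) 1 'b'
  5: (7,14) 2 'bd'
  6: (14,4) 0 ''
  7: (4,12) 1 'c'
  8: (12,10) 2 'cb'
  9: (10,6) 2 'cb'
  10: (6,3) 1 'c'
  11: (3,17) 1 'c'
  12: (17,1) 2 'cd'
  13: (1,18) 0 ''
  14: (18,8) 1 'd'
  15: (8,2) 1 'd'
  16: (2,16) 2 'dc'
  17: (16,0) 3 'dcd'
  18: (0,15) 1 'd'

[0, 0, 1, 3, 1, 2, 0, 1, 2, 2, 1, 1, 2, 0, 1, 1, 2, 3, 1]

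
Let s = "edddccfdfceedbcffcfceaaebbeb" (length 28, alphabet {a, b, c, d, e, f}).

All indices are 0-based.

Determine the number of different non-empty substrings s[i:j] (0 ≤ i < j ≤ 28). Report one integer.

375

sorted suffixes:
  #0 SA[0]=21  'aaebbeb'
  #1 SA[1]=22  'aebbeb'
  #2 SA[2]=27  'b'
  #3 SA[3]=24  'bbeb'
  #4 SA[4]=13  'bcffcfceaaebbeb'
  #5 SA[5]=25  'beb'
  #6 SA[6]=4  'ccfdfceedbcffcfceaaebbeb'
  #7 SA[7]=19  'ceaaebbeb'
  #8 SA[8]=9  'ceedbcffcfceaaebbeb'
  #9 SA[9]=17  'cfceaaebbeb'
  #10 SA[10]=5  'cfdfceedbcffcfceaaebbeb'
  #11 SA[11]=14  'cffcfceaaebbeb'
  #12 SA[12]=12  'dbcffcfceaaebbeb'
  #13 SA[13]=3  'dccfdfceedbcffcfceaaebbeb'
  #14 SA[14]=2  'ddccfdfceedbcffcfceaaebbeb'
  #15 SA[15]=1  'dddccfdfceedbcffcfceaaebbeb'
  #16 SA[16]=7  'dfceedbcffcfceaaebbeb'
  #17 SA[17]=20  'eaaebbeb'
  #18 SA[18]=26  'eb'
  #19 SA[19]=23  'ebbeb'
  #20 SA[20]=11  'edbcffcfceaaebbeb'
  #21 SA[21]=0  'edddccfdfceedbcffcfceaaebbeb'
  #22 SA[22]=10  'eedbcffcfceaaebbeb'
  #23 SA[23]=18  'fceaaebbeb'
  #24 SA[24]=8  'fceedbcffcfceaaebbeb'
  #25 SA[25]=16  'fcfceaaebbeb'
  #26 SA[26]=6  'fdfceedbcffcfceaaebbeb'
  #27 SA[27]=15  'ffcfceaaebbeb'

SA = [21, 22, 27, 24, 13, 25, 4, 19, 9, 17, 5, 14, 12, 3, 2, 1, 7, 20, 26, 23, 11, 0, 10, 18, 8, 16, 6, 15]
[i] adj suffixes → lcp
  [1] 21/22 → 1 ('a')
  [2] 22/27 → 0 ('')
  [3] 27/24 → 1 ('b')
  [4] 24/13 → 1 ('b')
  [5] 13/25 → 1 ('b')
  [6] 25/4 → 0 ('')
  [7] 4/19 → 1 ('c')
  [8] 19/9 → 2 ('ce')
  [9] 9/17 → 1 ('c')
  [10] 17/5 → 2 ('cf')
  [11] 5/14 → 2 ('cf')
  [12] 14/12 → 0 ('')
  [13] 12/3 → 1 ('d')
  [14] 3/2 → 1 ('d')
  [15] 2/1 → 2 ('dd')
  [16] 1/7 → 1 ('d')
  [17] 7/20 → 0 ('')
  [18] 20/26 → 1 ('e')
  [19] 26/23 → 2 ('eb')
  [20] 23/11 → 1 ('e')
  [21] 11/0 → 2 ('ed')
  [22] 0/10 → 1 ('e')
  [23] 10/18 → 0 ('')
  [24] 18/8 → 3 ('fce')
  [25] 8/16 → 2 ('fc')
  [26] 16/6 → 1 ('f')
  [27] 6/15 → 1 ('f')

n(n+1)/2 = 28·29/2 = 406
Σ LCP = 0 + 1 + 0 + 1 + 1 + 1 + 0 + 1 + 2 + 1 + 2 + 2 + 0 + 1 + 1 + 2 + 1 + 0 + 1 + 2 + 1 + 2 + 1 + 0 + 3 + 2 + 1 + 1 = 31
distinct = 406 − 31 = 375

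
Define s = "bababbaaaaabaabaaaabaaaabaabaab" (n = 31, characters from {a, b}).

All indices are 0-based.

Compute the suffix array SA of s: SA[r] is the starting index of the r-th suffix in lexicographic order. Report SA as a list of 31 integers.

rank | idx | suffix
   0 |   6 | aaaaabaabaaaabaaaabaabaab
   1 |  15 | aaaabaaaabaabaab
   2 |   7 | aaaabaabaaaabaaaabaabaab
   3 |  20 | aaaabaabaab
   4 |  16 | aaabaaaabaabaab
   5 |   8 | aaabaabaaaabaaaabaabaab
   6 |  21 | aaabaabaab
   7 |  28 | aab
   8 |  12 | aabaaaabaaaabaabaab
   9 |  17 | aabaaaabaabaab
  10 |  25 | aabaab
  11 |   9 | aabaabaaaabaaaabaabaab
  12 |  22 | aabaabaab
  13 |  29 | ab
  14 |  13 | abaaaabaaaabaabaab
  15 |  18 | abaaaabaabaab
  16 |  26 | abaab
  17 |  10 | abaabaaaabaaaabaabaab
  18 |  23 | abaabaab
  19 |   1 | ababbaaaaabaabaaaabaaaabaabaab
  20 |   3 | abbaaaaabaabaaaabaaaabaabaab
  21 |  30 | b
  22 |   5 | baaaaabaabaaaabaaaabaabaab
  23 |  14 | baaaabaaaabaabaab
  24 |  19 | baaaabaabaab
  25 |  27 | baab
  26 |  11 | baabaaaabaaaabaabaab
  27 |  24 | baabaab
  28 |   0 | bababbaaaaabaabaaaabaaaabaabaab
  29 |   2 | babbaaaaabaabaaaabaaaabaabaab
  30 |   4 | bbaaaaabaabaaaabaaaabaabaab

[6, 15, 7, 20, 16, 8, 21, 28, 12, 17, 25, 9, 22, 29, 13, 18, 26, 10, 23, 1, 3, 30, 5, 14, 19, 27, 11, 24, 0, 2, 4]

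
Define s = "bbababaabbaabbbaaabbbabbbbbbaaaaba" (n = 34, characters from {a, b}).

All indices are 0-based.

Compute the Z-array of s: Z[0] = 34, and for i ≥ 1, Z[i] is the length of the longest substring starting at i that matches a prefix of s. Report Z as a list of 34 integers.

[34, 1, 0, 1, 0, 1, 0, 0, 3, 1, 0, 0, 2, 3, 1, 0, 0, 0, 2, 4, 1, 0, 2, 2, 2, 2, 3, 1, 0, 0, 0, 0, 1, 0]

Z[0]=34
i=1: fresh scan; Z[1]=1 grow→box=[1,2)
i=2: fresh scan; Z[2]=0
i=3: fresh scan; Z[3]=1 grow→box=[3,4)
i=4: fresh scan; Z[4]=0
i=5: fresh scan; Z[5]=1 grow→box=[5,6)
i=6: fresh scan; Z[6]=0
i=7: fresh scan; Z[7]=0
i=8: fresh scan; Z[8]=3 grow→box=[8,11)
i=9: min(r-i=2, Z[1]=1)=1; Z[9]=1
i=10: min(r-i=1, Z[2]=0)=0; Z[10]=0
i=11: fresh scan; Z[11]=0
i=12: fresh scan; Z[12]=2 grow→box=[12,14)
i=13: min(r-i=1, Z[1]=1)=1; Z[13]=3 grow→box=[13,16)
i=14: min(r-i=2, Z[1]=1)=1; Z[14]=1
i=15: min(r-i=1, Z[2]=0)=0; Z[15]=0
i=16: fresh scan; Z[16]=0
i=17: fresh scan; Z[17]=0
i=18: fresh scan; Z[18]=2 grow→box=[18,20)
i=19: min(r-i=1, Z[1]=1)=1; Z[19]=4 grow→box=[19,23)
i=20: min(r-i=3, Z[1]=1)=1; Z[20]=1
i=21: min(r-i=2, Z[2]=0)=0; Z[21]=0
i=22: min(r-i=1, Z[3]=1)=1; Z[22]=2 grow→box=[22,24)
i=23: min(r-i=1, Z[1]=1)=1; Z[23]=2 grow→box=[23,25)
i=24: min(r-i=1, Z[1]=1)=1; Z[24]=2 grow→box=[24,26)
i=25: min(r-i=1, Z[1]=1)=1; Z[25]=2 grow→box=[25,27)
i=26: min(r-i=1, Z[1]=1)=1; Z[26]=3 grow→box=[26,29)
i=27: min(r-i=2, Z[1]=1)=1; Z[27]=1
i=28: min(r-i=1, Z[2]=0)=0; Z[28]=0
i=29: fresh scan; Z[29]=0
i=30: fresh scan; Z[30]=0
i=31: fresh scan; Z[31]=0
i=32: fresh scan; Z[32]=1 grow→box=[32,33)
i=33: fresh scan; Z[33]=0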